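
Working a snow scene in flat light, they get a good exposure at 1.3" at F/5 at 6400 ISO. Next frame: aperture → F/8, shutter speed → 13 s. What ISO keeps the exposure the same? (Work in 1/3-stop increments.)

ISO 1600

Aperture: f/5 → f/5.6 → f/6.3 → f/7.1 → f/8 — 1 1/3 stops narrower (darker).
Shutter speed: 1.3 → 1.6 → 2 → 2.5 → 3.2 → 4 → 5 → 6 → 8 → 10 → 13 — 3 1/3 stops slower (brighter).
Net change so far: 2 stops brighter. Offset with the ISO: 6400 → 5000 → 4000 → 3200 → 2500 → 2000 → 1600.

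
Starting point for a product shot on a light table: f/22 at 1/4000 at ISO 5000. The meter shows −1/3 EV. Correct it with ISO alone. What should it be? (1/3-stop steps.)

ISO 6400

Underexposed by 1/3 stop → need 1/3 stop brighter.
ISO: 5000 → 6400.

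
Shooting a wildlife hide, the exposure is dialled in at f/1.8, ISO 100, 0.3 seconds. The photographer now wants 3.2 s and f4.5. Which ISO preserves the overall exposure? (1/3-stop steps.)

Shutter speed: 0.3 → 0.4 → 0.5 → 0.6 → 0.8 → 1 → 1.3 → 1.6 → 2 → 2.5 → 3.2 — 3 1/3 stops slower (brighter).
Aperture: f/1.8 → f/2 → f/2.2 → f/2.5 → f/2.8 → f/3.2 → f/3.5 → f/4 → f/4.5 — 2 2/3 stops smaller aperture (darker).
Net change so far: 2/3 stop brighter. Offset with the ISO: 100 → 80 → 64.

ISO 64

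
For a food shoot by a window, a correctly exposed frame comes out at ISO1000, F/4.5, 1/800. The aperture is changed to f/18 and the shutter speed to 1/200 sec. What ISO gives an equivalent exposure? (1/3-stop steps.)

Aperture: f/4.5 → f/5 → f/5.6 → f/6.3 → f/7.1 → f/8 → f/9 → f/10 → f/11 → f/13 → f/14 → f/16 → f/18 — 4 stops smaller aperture (darker).
Shutter speed: 1/800 → 1/640 → 1/500 → 1/400 → 1/320 → 1/250 → 1/200 — 2 stops longer (brighter).
Net change so far: 2 stops darker. Offset with the ISO: 1000 → 1250 → 1600 → 2000 → 2500 → 3200 → 4000.

ISO 4000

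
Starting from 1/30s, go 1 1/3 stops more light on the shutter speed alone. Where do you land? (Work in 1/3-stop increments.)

Shutter speed: 1/30 → 1/25 → 1/20 → 1/15 → 1/13 — 1 1/3 stops longer (brighter).

1/13s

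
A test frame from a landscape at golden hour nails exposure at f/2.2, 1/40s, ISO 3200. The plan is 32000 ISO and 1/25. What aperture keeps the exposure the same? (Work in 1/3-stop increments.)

ISO: 3200 → 4000 → 5000 → 6400 → 8000 → 10000 → 12800 → 16000 → 20000 → 25600 → 32000 — 3 1/3 stops raised (brighter).
Shutter speed: 1/40 → 1/30 → 1/25 — 2/3 stop slower (brighter).
Net change so far: 4 stops brighter. Offset with the aperture: f/2.2 → f/2.5 → f/2.8 → f/3.2 → f/3.5 → f/4 → f/4.5 → f/5 → f/5.6 → f/6.3 → f/7.1 → f/8 → f/9.

f/9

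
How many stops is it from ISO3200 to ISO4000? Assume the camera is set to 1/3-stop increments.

1/3 stop

3200 → 4000 — count the steps: 1 third-stops = 1/3 stop.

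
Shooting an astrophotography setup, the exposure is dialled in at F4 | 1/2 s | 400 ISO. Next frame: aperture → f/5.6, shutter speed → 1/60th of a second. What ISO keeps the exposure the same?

Aperture: f/4 → f/5.6 — 1 stop smaller aperture (darker).
Shutter speed: 1/2 → 1/4 → 1/8 → 1/15 → 1/30 → 1/60 — 5 stops faster (darker).
Net change so far: 6 stops darker. Offset with the ISO: 400 → 800 → 1600 → 3200 → 6400 → 12800 → 25600.

ISO 25600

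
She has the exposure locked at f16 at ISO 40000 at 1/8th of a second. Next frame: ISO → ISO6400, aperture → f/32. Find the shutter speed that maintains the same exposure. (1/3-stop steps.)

3.2 s

ISO: 40000 → 32000 → 25600 → 20000 → 16000 → 12800 → 10000 → 8000 → 6400 — 2 2/3 stops dropped (darker).
Aperture: f/16 → f/18 → f/20 → f/22 → f/25 → f/29 → f/32 — 2 stops smaller aperture (darker).
Net change so far: 4 2/3 stops darker. Offset with the shutter speed: 1/8 → 1/6 → 1/5 → 1/4 → 0.3 → 0.4 → 0.5 → 0.6 → 0.8 → 1 → 1.3 → 1.6 → 2 → 2.5 → 3.2.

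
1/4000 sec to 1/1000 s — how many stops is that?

2 stops

1/4000 → 1/2000 → 1/1000 — count the steps: 2 stops.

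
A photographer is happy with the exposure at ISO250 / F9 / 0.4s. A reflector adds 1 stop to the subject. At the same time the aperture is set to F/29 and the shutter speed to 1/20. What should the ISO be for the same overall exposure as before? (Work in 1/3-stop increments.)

ISO 10000

Scene light: 1 stop brighter.
Aperture: f/9 → f/10 → f/11 → f/13 → f/14 → f/16 → f/18 → f/20 → f/22 → f/25 → f/29 — 3 1/3 stops stopped down (darker).
Shutter speed: 0.4 → 0.3 → 1/4 → 1/5 → 1/6 → 1/8 → 1/10 → 1/13 → 1/15 → 1/20 — 3 stops faster (darker).
Net so far: 5 1/3 stops darker. ISO: 250 → 320 → 400 → 500 → 640 → 800 → 1000 → 1250 → 1600 → 2000 → 2500 → 3200 → 4000 → 5000 → 6400 → 8000 → 10000.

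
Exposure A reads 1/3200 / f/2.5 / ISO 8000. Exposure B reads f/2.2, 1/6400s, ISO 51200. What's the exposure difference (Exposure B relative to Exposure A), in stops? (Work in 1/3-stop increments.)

Aperture: f/2.5 → f/2.2 — 1/3 stop larger aperture (brighter).
Shutter speed: 1/3200 → 1/4000 → 1/5000 → 1/6400 — 1 stop shorter (darker).
ISO: 8000 → 10000 → 12800 → 16000 → 20000 → 25600 → 32000 → 40000 → 51200 — 2 2/3 stops higher (brighter).
Net: +1/3 −1 +2 2/3 = +2 stops.

2 stops brighter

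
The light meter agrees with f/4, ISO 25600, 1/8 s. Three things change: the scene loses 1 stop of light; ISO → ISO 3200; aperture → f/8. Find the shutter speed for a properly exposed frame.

8 s

Scene light: 1 stop darker.
ISO: 25600 → 12800 → 6400 → 3200 — 3 stops lower (darker).
Aperture: f/4 → f/5.6 → f/8 — 2 stops stopped down (darker).
Net so far: 6 stops darker. Shutter speed: 1/8 → 1/4 → 1/2 → 1 → 2 → 4 → 8.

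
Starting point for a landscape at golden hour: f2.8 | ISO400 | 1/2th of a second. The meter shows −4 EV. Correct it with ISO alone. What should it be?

Underexposed by 4 stops → need 4 stops brighter.
ISO: 400 → 800 → 1600 → 3200 → 6400.

ISO 6400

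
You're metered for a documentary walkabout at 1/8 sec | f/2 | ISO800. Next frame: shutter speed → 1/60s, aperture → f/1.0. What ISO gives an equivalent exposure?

Shutter speed: 1/8 → 1/15 → 1/30 → 1/60 — 3 stops shorter (darker).
Aperture: f/2 → f/1.4 → f/1.0 — 2 stops opened up (brighter).
Net change so far: 1 stop darker. Offset with the ISO: 800 → 1600.

ISO 1600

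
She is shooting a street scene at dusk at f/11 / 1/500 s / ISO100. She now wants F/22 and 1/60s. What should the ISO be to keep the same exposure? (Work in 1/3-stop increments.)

Aperture: f/11 → f/13 → f/14 → f/16 → f/18 → f/20 → f/22 — 2 stops smaller aperture (darker).
Shutter speed: 1/500 → 1/400 → 1/320 → 1/250 → 1/200 → 1/160 → 1/125 → 1/100 → 1/80 → 1/60 — 3 stops slower (brighter).
Net change so far: 1 stop brighter. Offset with the ISO: 100 → 80 → 64 → 50.

ISO 50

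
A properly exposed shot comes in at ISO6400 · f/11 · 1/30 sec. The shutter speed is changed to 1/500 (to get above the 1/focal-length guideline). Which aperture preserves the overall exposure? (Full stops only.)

Shutter speed: 1/30 → 1/60 → 1/125 → 1/250 → 1/500 — 4 stops faster (darker).
Need 4 stops brighter from the aperture: f/11 → f/8 → f/5.6 → f/4 → f/2.8.

f/2.8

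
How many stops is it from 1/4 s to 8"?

1/4 → 1/2 → 1 → 2 → 4 → 8 — count the steps: 5 stops.

5 stops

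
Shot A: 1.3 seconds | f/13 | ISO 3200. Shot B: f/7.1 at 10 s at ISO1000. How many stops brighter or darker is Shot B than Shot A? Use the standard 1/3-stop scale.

3 stops brighter

Aperture: f/13 → f/11 → f/10 → f/9 → f/8 → f/7.1 — 1 2/3 stops larger aperture (brighter).
Shutter speed: 1.3 → 1.6 → 2 → 2.5 → 3.2 → 4 → 5 → 6 → 8 → 10 — 3 stops longer (brighter).
ISO: 3200 → 2500 → 2000 → 1600 → 1250 → 1000 — 1 2/3 stops dropped (darker).
Net: +1 2/3 +3 −1 2/3 = +3 stops.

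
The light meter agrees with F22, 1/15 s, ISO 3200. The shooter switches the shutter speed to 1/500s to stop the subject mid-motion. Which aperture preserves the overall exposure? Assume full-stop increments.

f/4

Shutter speed: 1/15 → 1/30 → 1/60 → 1/125 → 1/250 → 1/500 — 5 stops shorter (darker).
Need 5 stops brighter from the aperture: f/22 → f/16 → f/11 → f/8 → f/5.6 → f/4.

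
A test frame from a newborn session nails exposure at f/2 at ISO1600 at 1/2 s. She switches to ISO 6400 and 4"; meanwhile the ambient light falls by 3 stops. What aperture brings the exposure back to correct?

f/4

Scene light: 3 stops darker.
ISO: 1600 → 3200 → 6400 — 2 stops higher (brighter).
Shutter speed: 1/2 → 1 → 2 → 4 — 3 stops longer (brighter).
Net so far: 2 stops brighter. Aperture: f/2 → f/2.8 → f/4.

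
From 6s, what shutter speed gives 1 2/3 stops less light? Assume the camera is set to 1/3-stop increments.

2 s

Shutter speed: 6 → 5 → 4 → 3.2 → 2.5 → 2 — 1 2/3 stops shorter (darker).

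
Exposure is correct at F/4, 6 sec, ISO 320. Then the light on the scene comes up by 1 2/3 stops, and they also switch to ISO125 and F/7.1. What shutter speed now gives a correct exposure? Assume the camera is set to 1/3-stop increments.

15 s

Scene light: 1 2/3 stops brighter.
ISO: 320 → 250 → 200 → 160 → 125 — 1 1/3 stops lower (darker).
Aperture: f/4 → f/4.5 → f/5 → f/5.6 → f/6.3 → f/7.1 — 1 2/3 stops narrower (darker).
Net so far: 1 1/3 stops darker. Shutter speed: 6 → 8 → 10 → 13 → 15.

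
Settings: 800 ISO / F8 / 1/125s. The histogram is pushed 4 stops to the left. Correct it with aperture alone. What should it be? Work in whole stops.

f/2

Underexposed by 4 stops → need 4 stops brighter.
Aperture: f/8 → f/5.6 → f/4 → f/2.8 → f/2.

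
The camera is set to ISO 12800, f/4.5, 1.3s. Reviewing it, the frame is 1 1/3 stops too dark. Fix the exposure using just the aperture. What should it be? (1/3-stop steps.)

f/2.8

Underexposed by 1 1/3 stops → need 1 1/3 stops brighter.
Aperture: f/4.5 → f/4 → f/3.5 → f/3.2 → f/2.8.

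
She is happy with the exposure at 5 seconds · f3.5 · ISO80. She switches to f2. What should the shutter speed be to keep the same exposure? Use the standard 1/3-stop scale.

Aperture: f/3.5 → f/3.2 → f/2.8 → f/2.5 → f/2.2 → f/2 — 1 2/3 stops opened up (brighter).
Need 1 2/3 stops darker from the shutter speed: 5 → 4 → 3.2 → 2.5 → 2 → 1.6.

1.6 s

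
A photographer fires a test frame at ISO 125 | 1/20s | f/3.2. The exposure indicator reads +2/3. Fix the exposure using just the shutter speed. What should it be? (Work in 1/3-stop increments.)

1/30s

Overexposed by 2/3 stop → need 2/3 stop darker.
Shutter speed: 1/20 → 1/25 → 1/30.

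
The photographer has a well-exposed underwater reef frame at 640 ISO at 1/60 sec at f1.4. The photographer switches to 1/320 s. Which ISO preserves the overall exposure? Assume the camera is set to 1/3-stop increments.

ISO 3200

Shutter speed: 1/60 → 1/80 → 1/100 → 1/125 → 1/160 → 1/200 → 1/250 → 1/320 — 2 1/3 stops faster (darker).
Need 2 1/3 stops brighter from the ISO: 640 → 800 → 1000 → 1250 → 1600 → 2000 → 2500 → 3200.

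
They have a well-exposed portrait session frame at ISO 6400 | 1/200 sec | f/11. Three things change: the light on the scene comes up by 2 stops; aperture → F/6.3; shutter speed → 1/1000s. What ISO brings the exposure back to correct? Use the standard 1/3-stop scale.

ISO 2500

Scene light: 2 stops brighter.
Aperture: f/11 → f/10 → f/9 → f/8 → f/7.1 → f/6.3 — 1 2/3 stops wider (brighter).
Shutter speed: 1/200 → 1/250 → 1/320 → 1/400 → 1/500 → 1/640 → 1/800 → 1/1000 — 2 1/3 stops faster (darker).
Net so far: 1 1/3 stops brighter. ISO: 6400 → 5000 → 4000 → 3200 → 2500.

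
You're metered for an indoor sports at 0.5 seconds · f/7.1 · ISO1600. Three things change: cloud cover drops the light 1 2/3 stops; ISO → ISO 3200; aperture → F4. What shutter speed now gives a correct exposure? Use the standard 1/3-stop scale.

Scene light: 1 2/3 stops darker.
ISO: 1600 → 2000 → 2500 → 3200 — 1 stop higher (brighter).
Aperture: f/7.1 → f/6.3 → f/5.6 → f/5 → f/4.5 → f/4 — 1 2/3 stops wider (brighter).
Net so far: 1 stop brighter. Shutter speed: 0.5 → 0.4 → 0.3 → 1/4.

1/4s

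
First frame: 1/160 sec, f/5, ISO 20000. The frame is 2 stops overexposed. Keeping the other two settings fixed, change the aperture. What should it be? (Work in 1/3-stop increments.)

Overexposed by 2 stops → need 2 stops darker.
Aperture: f/5 → f/5.6 → f/6.3 → f/7.1 → f/8 → f/9 → f/10.

f/10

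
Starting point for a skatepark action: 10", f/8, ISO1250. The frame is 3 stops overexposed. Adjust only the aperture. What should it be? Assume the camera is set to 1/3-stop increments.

f/22

Overexposed by 3 stops → need 3 stops darker.
Aperture: f/8 → f/9 → f/10 → f/11 → f/13 → f/14 → f/16 → f/18 → f/20 → f/22.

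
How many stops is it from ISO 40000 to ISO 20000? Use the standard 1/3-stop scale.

40000 → 32000 → 25600 → 20000 — count the steps: 3 third-stops = 1 stop.

1 stop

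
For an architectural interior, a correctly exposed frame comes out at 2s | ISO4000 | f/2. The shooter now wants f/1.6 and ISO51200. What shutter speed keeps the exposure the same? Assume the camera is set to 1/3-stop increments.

1/10s

Aperture: f/2 → f/1.8 → f/1.6 — 2/3 stop opened up (brighter).
ISO: 4000 → 5000 → 6400 → 8000 → 10000 → 12800 → 16000 → 20000 → 25600 → 32000 → 40000 → 51200 — 3 2/3 stops higher (brighter).
Net change so far: 4 1/3 stops brighter. Offset with the shutter speed: 2 → 1.6 → 1.3 → 1 → 0.8 → 0.6 → 0.5 → 0.4 → 0.3 → 1/4 → 1/5 → 1/6 → 1/8 → 1/10.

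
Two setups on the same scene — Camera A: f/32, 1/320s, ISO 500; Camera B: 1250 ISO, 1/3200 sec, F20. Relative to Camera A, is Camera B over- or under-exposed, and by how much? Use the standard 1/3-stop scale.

Aperture: f/32 → f/29 → f/25 → f/22 → f/20 — 1 1/3 stops wider (brighter).
Shutter speed: 1/320 → 1/400 → 1/500 → 1/640 → 1/800 → 1/1000 → 1/1250 → 1/1600 → 1/2000 → 1/2500 → 1/3200 — 3 1/3 stops faster (darker).
ISO: 500 → 640 → 800 → 1000 → 1250 — 1 1/3 stops raised (brighter).
Net: +1 1/3 −3 1/3 +1 1/3 = −2/3 stops.

2/3 stop darker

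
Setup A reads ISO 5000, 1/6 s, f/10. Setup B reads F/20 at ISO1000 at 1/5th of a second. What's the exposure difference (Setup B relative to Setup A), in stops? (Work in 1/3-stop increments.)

4 stops darker

Aperture: f/10 → f/11 → f/13 → f/14 → f/16 → f/18 → f/20 — 2 stops smaller aperture (darker).
Shutter speed: 1/6 → 1/5 — 1/3 stop longer (brighter).
ISO: 5000 → 4000 → 3200 → 2500 → 2000 → 1600 → 1250 → 1000 — 2 1/3 stops dropped (darker).
Net: −2 +1/3 −2 1/3 = −4 stops.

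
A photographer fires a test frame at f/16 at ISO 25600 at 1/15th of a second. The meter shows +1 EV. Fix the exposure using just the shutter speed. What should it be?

1/30s

Overexposed by 1 stop → need 1 stop darker.
Shutter speed: 1/15 → 1/30.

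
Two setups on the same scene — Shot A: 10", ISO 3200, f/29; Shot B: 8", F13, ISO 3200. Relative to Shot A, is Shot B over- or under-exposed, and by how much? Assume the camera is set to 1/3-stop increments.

Aperture: f/29 → f/25 → f/22 → f/20 → f/18 → f/16 → f/14 → f/13 — 2 1/3 stops wider (brighter).
Shutter speed: 10 → 8 — 1/3 stop faster (darker).
ISO: unchanged.
Net: +2 1/3 −1/3 = +2 stops.

2 stops brighter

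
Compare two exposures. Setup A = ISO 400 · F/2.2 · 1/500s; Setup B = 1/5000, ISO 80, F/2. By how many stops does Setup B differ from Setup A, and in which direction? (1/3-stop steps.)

5 1/3 stops darker

Aperture: f/2.2 → f/2 — 1/3 stop wider (brighter).
Shutter speed: 1/500 → 1/640 → 1/800 → 1/1000 → 1/1250 → 1/1600 → 1/2000 → 1/2500 → 1/3200 → 1/4000 → 1/5000 — 3 1/3 stops shorter (darker).
ISO: 400 → 320 → 250 → 200 → 160 → 125 → 100 → 80 — 2 1/3 stops dropped (darker).
Net: +1/3 −3 1/3 −2 1/3 = −5 1/3 stops.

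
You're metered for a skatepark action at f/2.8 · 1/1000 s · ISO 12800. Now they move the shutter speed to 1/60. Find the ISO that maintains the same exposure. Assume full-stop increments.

Shutter speed: 1/1000 → 1/500 → 1/250 → 1/125 → 1/60 — 4 stops slower (brighter).
Need 4 stops darker from the ISO: 12800 → 6400 → 3200 → 1600 → 800.

ISO 800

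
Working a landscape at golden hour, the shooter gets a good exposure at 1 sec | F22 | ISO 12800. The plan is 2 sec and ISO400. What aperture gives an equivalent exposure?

Shutter speed: 1 → 2 — 1 stop longer (brighter).
ISO: 12800 → 6400 → 3200 → 1600 → 800 → 400 — 5 stops lower (darker).
Net change so far: 4 stops darker. Offset with the aperture: f/22 → f/16 → f/11 → f/8 → f/5.6.

f/5.6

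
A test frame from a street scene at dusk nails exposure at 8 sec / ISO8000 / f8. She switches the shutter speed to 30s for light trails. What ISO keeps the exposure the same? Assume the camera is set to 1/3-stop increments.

Shutter speed: 8 → 10 → 13 → 15 → 20 → 25 → 30 — 2 stops slower (brighter).
Need 2 stops darker from the ISO: 8000 → 6400 → 5000 → 4000 → 3200 → 2500 → 2000.

ISO 2000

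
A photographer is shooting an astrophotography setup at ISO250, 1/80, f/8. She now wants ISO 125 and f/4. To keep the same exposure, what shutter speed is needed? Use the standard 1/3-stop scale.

ISO: 250 → 200 → 160 → 125 — 1 stop lower (darker).
Aperture: f/8 → f/7.1 → f/6.3 → f/5.6 → f/5 → f/4.5 → f/4 — 2 stops opened up (brighter).
Net change so far: 1 stop brighter. Offset with the shutter speed: 1/80 → 1/100 → 1/125 → 1/160.

1/160s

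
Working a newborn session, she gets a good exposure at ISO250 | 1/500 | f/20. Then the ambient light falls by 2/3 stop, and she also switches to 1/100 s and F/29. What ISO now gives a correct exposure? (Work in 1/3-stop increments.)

Scene light: 2/3 stop darker.
Shutter speed: 1/500 → 1/400 → 1/320 → 1/250 → 1/200 → 1/160 → 1/125 → 1/100 — 2 1/3 stops slower (brighter).
Aperture: f/20 → f/22 → f/25 → f/29 — 1 stop narrower (darker).
Net so far: 2/3 stop brighter. ISO: 250 → 200 → 160.

ISO 160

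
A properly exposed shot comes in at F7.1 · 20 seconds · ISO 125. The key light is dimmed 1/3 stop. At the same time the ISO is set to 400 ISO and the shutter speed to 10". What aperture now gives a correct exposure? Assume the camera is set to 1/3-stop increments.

Scene light: 1/3 stop darker.
ISO: 125 → 160 → 200 → 250 → 320 → 400 — 1 2/3 stops raised (brighter).
Shutter speed: 20 → 15 → 13 → 10 — 1 stop shorter (darker).
Net so far: 1/3 stop brighter. Aperture: f/7.1 → f/8.

f/8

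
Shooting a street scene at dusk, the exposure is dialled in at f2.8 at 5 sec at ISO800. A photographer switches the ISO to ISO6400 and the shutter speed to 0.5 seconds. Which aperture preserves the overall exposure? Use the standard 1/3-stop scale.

ISO: 800 → 1000 → 1250 → 1600 → 2000 → 2500 → 3200 → 4000 → 5000 → 6400 — 3 stops raised (brighter).
Shutter speed: 5 → 4 → 3.2 → 2.5 → 2 → 1.6 → 1.3 → 1 → 0.8 → 0.6 → 0.5 — 3 1/3 stops shorter (darker).
Net change so far: 1/3 stop darker. Offset with the aperture: f/2.8 → f/2.5.

f/2.5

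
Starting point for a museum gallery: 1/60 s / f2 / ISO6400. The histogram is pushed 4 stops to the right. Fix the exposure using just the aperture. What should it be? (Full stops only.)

f/8

Overexposed by 4 stops → need 4 stops darker.
Aperture: f/2 → f/2.8 → f/4 → f/5.6 → f/8.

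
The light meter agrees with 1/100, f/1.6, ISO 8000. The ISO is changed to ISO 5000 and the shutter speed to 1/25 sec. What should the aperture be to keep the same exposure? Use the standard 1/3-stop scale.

f/2.5

ISO: 8000 → 6400 → 5000 — 2/3 stop dropped (darker).
Shutter speed: 1/100 → 1/80 → 1/60 → 1/50 → 1/40 → 1/30 → 1/25 — 2 stops slower (brighter).
Net change so far: 1 1/3 stops brighter. Offset with the aperture: f/1.6 → f/1.8 → f/2 → f/2.2 → f/2.5.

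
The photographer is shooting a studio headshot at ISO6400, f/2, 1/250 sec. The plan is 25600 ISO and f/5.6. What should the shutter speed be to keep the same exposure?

ISO: 6400 → 12800 → 25600 — 2 stops higher (brighter).
Aperture: f/2 → f/2.8 → f/4 → f/5.6 — 3 stops stopped down (darker).
Net change so far: 1 stop darker. Offset with the shutter speed: 1/250 → 1/125.

1/125s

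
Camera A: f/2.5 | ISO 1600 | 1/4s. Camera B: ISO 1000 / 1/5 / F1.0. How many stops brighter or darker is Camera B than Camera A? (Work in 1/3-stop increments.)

1 2/3 stops brighter

Aperture: f/2.5 → f/2.2 → f/2 → f/1.8 → f/1.6 → f/1.4 → f/1.2 → f/1.1 → f/1.0 — 2 2/3 stops larger aperture (brighter).
Shutter speed: 1/4 → 1/5 — 1/3 stop shorter (darker).
ISO: 1600 → 1250 → 1000 — 2/3 stop lower (darker).
Net: +2 2/3 −1/3 −2/3 = +1 2/3 stops.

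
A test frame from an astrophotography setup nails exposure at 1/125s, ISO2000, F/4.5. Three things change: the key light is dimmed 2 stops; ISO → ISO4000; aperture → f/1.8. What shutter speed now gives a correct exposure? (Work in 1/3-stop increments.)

1/400s

Scene light: 2 stops darker.
ISO: 2000 → 2500 → 3200 → 4000 — 1 stop higher (brighter).
Aperture: f/4.5 → f/4 → f/3.5 → f/3.2 → f/2.8 → f/2.5 → f/2.2 → f/2 → f/1.8 — 2 2/3 stops opened up (brighter).
Net so far: 1 2/3 stops brighter. Shutter speed: 1/125 → 1/160 → 1/200 → 1/250 → 1/320 → 1/400.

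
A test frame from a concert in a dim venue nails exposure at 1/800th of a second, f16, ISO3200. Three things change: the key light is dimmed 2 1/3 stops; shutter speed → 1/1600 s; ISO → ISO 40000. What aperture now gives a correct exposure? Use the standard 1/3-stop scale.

Scene light: 2 1/3 stops darker.
Shutter speed: 1/800 → 1/1000 → 1/1250 → 1/1600 — 1 stop faster (darker).
ISO: 3200 → 4000 → 5000 → 6400 → 8000 → 10000 → 12800 → 16000 → 20000 → 25600 → 32000 → 40000 — 3 2/3 stops higher (brighter).
Net so far: 1/3 stop brighter. Aperture: f/16 → f/18.

f/18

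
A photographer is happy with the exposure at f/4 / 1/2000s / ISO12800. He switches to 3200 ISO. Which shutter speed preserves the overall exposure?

ISO: 12800 → 6400 → 3200 — 2 stops lower (darker).
Need 2 stops brighter from the shutter speed: 1/2000 → 1/1000 → 1/500.

1/500s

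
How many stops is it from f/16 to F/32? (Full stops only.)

2 stops

f/16 → f/22 → f/32 — count the steps: 2 stops.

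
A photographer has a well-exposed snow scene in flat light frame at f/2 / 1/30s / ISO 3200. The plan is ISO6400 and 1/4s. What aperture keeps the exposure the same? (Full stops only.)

f/8

ISO: 3200 → 6400 — 1 stop raised (brighter).
Shutter speed: 1/30 → 1/15 → 1/8 → 1/4 — 3 stops longer (brighter).
Net change so far: 4 stops brighter. Offset with the aperture: f/2 → f/2.8 → f/4 → f/5.6 → f/8.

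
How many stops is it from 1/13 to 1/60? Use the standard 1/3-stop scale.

1/13 → 1/15 → 1/20 → 1/25 → 1/30 → 1/40 → 1/50 → 1/60 — count the steps: 7 third-stops = 2 1/3 stops.

2 1/3 stops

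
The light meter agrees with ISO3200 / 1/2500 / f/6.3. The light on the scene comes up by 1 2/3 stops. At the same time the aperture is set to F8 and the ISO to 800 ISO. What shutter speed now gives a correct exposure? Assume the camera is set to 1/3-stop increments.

Scene light: 1 2/3 stops brighter.
Aperture: f/6.3 → f/7.1 → f/8 — 2/3 stop stopped down (darker).
ISO: 3200 → 2500 → 2000 → 1600 → 1250 → 1000 → 800 — 2 stops lower (darker).
Net so far: 1 stop darker. Shutter speed: 1/2500 → 1/2000 → 1/1600 → 1/1250.

1/1250s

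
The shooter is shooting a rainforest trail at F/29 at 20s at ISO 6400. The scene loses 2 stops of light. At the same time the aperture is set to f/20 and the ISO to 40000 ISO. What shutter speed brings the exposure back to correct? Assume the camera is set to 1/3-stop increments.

6 s

Scene light: 2 stops darker.
Aperture: f/29 → f/25 → f/22 → f/20 — 1 stop wider (brighter).
ISO: 6400 → 8000 → 10000 → 12800 → 16000 → 20000 → 25600 → 32000 → 40000 — 2 2/3 stops raised (brighter).
Net so far: 1 2/3 stops brighter. Shutter speed: 20 → 15 → 13 → 10 → 8 → 6.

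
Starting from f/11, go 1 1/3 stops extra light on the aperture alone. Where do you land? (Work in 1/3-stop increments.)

f/7.1

Aperture: f/11 → f/10 → f/9 → f/8 → f/7.1 — 1 1/3 stops larger aperture (brighter).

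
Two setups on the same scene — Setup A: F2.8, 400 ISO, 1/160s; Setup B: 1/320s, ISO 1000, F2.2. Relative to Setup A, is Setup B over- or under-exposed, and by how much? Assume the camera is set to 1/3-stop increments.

1 stop brighter

Aperture: f/2.8 → f/2.5 → f/2.2 — 2/3 stop wider (brighter).
Shutter speed: 1/160 → 1/200 → 1/250 → 1/320 — 1 stop faster (darker).
ISO: 400 → 500 → 640 → 800 → 1000 — 1 1/3 stops higher (brighter).
Net: +2/3 −1 +1 1/3 = +1 stop.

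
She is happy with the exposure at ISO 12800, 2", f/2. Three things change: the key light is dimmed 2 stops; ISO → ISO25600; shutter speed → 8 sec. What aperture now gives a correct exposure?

f/2.8

Scene light: 2 stops darker.
ISO: 12800 → 25600 — 1 stop raised (brighter).
Shutter speed: 2 → 4 → 8 — 2 stops slower (brighter).
Net so far: 1 stop brighter. Aperture: f/2 → f/2.8.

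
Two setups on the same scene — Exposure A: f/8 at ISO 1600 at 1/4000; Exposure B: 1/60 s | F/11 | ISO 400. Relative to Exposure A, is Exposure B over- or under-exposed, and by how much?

Aperture: f/8 → f/11 — 1 stop narrower (darker).
Shutter speed: 1/4000 → 1/2000 → 1/1000 → 1/500 → 1/250 → 1/125 → 1/60 — 6 stops slower (brighter).
ISO: 1600 → 800 → 400 — 2 stops dropped (darker).
Net: −1 +6 −2 = +3 stops.

3 stops brighter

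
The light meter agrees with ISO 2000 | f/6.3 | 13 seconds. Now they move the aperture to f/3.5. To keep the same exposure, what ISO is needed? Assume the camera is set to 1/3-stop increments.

Aperture: f/6.3 → f/5.6 → f/5 → f/4.5 → f/4 → f/3.5 — 1 2/3 stops larger aperture (brighter).
Need 1 2/3 stops darker from the ISO: 2000 → 1600 → 1250 → 1000 → 800 → 640.

ISO 640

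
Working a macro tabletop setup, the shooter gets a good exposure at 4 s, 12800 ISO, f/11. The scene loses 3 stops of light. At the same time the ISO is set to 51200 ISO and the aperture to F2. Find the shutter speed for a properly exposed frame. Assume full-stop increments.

1/4s

Scene light: 3 stops darker.
ISO: 12800 → 25600 → 51200 — 2 stops raised (brighter).
Aperture: f/11 → f/8 → f/5.6 → f/4 → f/2.8 → f/2 — 5 stops opened up (brighter).
Net so far: 4 stops brighter. Shutter speed: 4 → 2 → 1 → 1/2 → 1/4.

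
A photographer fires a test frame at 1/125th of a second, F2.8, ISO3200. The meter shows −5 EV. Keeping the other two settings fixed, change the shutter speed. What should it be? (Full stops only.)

Underexposed by 5 stops → need 5 stops brighter.
Shutter speed: 1/125 → 1/60 → 1/30 → 1/15 → 1/8 → 1/4.

1/4s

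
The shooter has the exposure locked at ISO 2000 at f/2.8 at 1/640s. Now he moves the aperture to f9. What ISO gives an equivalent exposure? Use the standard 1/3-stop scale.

Aperture: f/2.8 → f/3.2 → f/3.5 → f/4 → f/4.5 → f/5 → f/5.6 → f/6.3 → f/7.1 → f/8 → f/9 — 3 1/3 stops stopped down (darker).
Need 3 1/3 stops brighter from the ISO: 2000 → 2500 → 3200 → 4000 → 5000 → 6400 → 8000 → 10000 → 12800 → 16000 → 20000.

ISO 20000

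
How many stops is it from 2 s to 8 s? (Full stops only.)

2 stops

2 → 4 → 8 — count the steps: 2 stops.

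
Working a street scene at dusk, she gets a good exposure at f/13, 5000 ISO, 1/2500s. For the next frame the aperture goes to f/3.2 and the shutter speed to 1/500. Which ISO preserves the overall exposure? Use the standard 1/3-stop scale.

ISO 64

Aperture: f/13 → f/11 → f/10 → f/9 → f/8 → f/7.1 → f/6.3 → f/5.6 → f/5 → f/4.5 → f/4 → f/3.5 → f/3.2 — 4 stops opened up (brighter).
Shutter speed: 1/2500 → 1/2000 → 1/1600 → 1/1250 → 1/1000 → 1/800 → 1/640 → 1/500 — 2 1/3 stops longer (brighter).
Net change so far: 6 1/3 stops brighter. Offset with the ISO: 5000 → 4000 → 3200 → 2500 → 2000 → 1600 → 1250 → 1000 → 800 → 640 → 500 → 400 → 320 → 250 → 200 → 160 → 125 → 100 → 80 → 64.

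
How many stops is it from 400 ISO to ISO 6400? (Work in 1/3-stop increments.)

400 → 500 → 640 → 800 → 1000 → 1250 → 1600 → 2000 → 2500 → 3200 → 4000 → 5000 → 6400 — count the steps: 12 third-stops = 4 stops.

4 stops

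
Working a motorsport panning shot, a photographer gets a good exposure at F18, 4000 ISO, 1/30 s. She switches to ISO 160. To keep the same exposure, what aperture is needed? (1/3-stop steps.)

f/3.5

ISO: 4000 → 3200 → 2500 → 2000 → 1600 → 1250 → 1000 → 800 → 640 → 500 → 400 → 320 → 250 → 200 → 160 — 4 2/3 stops dropped (darker).
Need 4 2/3 stops brighter from the aperture: f/18 → f/16 → f/14 → f/13 → f/11 → f/10 → f/9 → f/8 → f/7.1 → f/6.3 → f/5.6 → f/5 → f/4.5 → f/4 → f/3.5.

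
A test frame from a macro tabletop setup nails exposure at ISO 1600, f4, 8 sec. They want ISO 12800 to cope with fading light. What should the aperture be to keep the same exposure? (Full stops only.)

f/11

ISO: 1600 → 3200 → 6400 → 12800 — 3 stops raised (brighter).
Need 3 stops darker from the aperture: f/4 → f/5.6 → f/8 → f/11.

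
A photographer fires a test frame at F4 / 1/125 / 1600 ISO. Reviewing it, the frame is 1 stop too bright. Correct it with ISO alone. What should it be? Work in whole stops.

Overexposed by 1 stop → need 1 stop darker.
ISO: 1600 → 800.

ISO 800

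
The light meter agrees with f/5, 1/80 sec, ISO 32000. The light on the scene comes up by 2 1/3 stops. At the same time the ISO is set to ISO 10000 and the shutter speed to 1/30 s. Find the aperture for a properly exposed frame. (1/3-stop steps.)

Scene light: 2 1/3 stops brighter.
ISO: 32000 → 25600 → 20000 → 16000 → 12800 → 10000 — 1 2/3 stops dropped (darker).
Shutter speed: 1/80 → 1/60 → 1/50 → 1/40 → 1/30 — 1 1/3 stops longer (brighter).
Net so far: 2 stops brighter. Aperture: f/5 → f/5.6 → f/6.3 → f/7.1 → f/8 → f/9 → f/10.

f/10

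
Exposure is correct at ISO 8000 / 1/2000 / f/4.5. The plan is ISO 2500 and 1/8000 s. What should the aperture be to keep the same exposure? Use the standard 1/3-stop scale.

ISO: 8000 → 6400 → 5000 → 4000 → 3200 → 2500 — 1 2/3 stops dropped (darker).
Shutter speed: 1/2000 → 1/2500 → 1/3200 → 1/4000 → 1/5000 → 1/6400 → 1/8000 — 2 stops shorter (darker).
Net change so far: 3 2/3 stops darker. Offset with the aperture: f/4.5 → f/4 → f/3.5 → f/3.2 → f/2.8 → f/2.5 → f/2.2 → f/2 → f/1.8 → f/1.6 → f/1.4 → f/1.2.

f/1.2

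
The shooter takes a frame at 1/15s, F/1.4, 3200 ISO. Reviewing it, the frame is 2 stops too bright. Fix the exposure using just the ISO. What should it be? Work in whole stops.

Overexposed by 2 stops → need 2 stops darker.
ISO: 3200 → 1600 → 800.

ISO 800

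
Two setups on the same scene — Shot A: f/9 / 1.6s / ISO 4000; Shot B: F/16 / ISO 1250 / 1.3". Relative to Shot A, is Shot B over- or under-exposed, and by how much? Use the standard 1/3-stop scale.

Aperture: f/9 → f/10 → f/11 → f/13 → f/14 → f/16 — 1 2/3 stops stopped down (darker).
Shutter speed: 1.6 → 1.3 — 1/3 stop shorter (darker).
ISO: 4000 → 3200 → 2500 → 2000 → 1600 → 1250 — 1 2/3 stops dropped (darker).
Net: −1 2/3 −1/3 −1 2/3 = −3 2/3 stops.

3 2/3 stops darker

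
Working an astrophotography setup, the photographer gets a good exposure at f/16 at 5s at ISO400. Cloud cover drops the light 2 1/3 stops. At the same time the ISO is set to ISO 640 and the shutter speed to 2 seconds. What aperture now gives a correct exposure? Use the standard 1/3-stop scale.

Scene light: 2 1/3 stops darker.
ISO: 400 → 500 → 640 — 2/3 stop raised (brighter).
Shutter speed: 5 → 4 → 3.2 → 2.5 → 2 — 1 1/3 stops faster (darker).
Net so far: 3 stops darker. Aperture: f/16 → f/14 → f/13 → f/11 → f/10 → f/9 → f/8 → f/7.1 → f/6.3 → f/5.6.

f/5.6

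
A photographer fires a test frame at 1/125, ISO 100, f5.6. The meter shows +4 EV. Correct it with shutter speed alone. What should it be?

Overexposed by 4 stops → need 4 stops darker.
Shutter speed: 1/125 → 1/250 → 1/500 → 1/1000 → 1/2000.

1/2000s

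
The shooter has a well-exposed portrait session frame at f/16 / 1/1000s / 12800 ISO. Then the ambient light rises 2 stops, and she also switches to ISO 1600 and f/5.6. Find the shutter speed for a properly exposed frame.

1/4000s

Scene light: 2 stops brighter.
ISO: 12800 → 6400 → 3200 → 1600 — 3 stops lower (darker).
Aperture: f/16 → f/11 → f/8 → f/5.6 — 3 stops wider (brighter).
Net so far: 2 stops brighter. Shutter speed: 1/1000 → 1/2000 → 1/4000.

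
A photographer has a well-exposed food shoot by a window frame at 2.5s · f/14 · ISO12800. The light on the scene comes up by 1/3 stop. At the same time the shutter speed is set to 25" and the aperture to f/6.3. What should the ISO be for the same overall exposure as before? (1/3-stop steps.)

Scene light: 1/3 stop brighter.
Shutter speed: 2.5 → 3.2 → 4 → 5 → 6 → 8 → 10 → 13 → 15 → 20 → 25 — 3 1/3 stops longer (brighter).
Aperture: f/14 → f/13 → f/11 → f/10 → f/9 → f/8 → f/7.1 → f/6.3 — 2 1/3 stops wider (brighter).
Net so far: 6 stops brighter. ISO: 12800 → 10000 → 8000 → 6400 → 5000 → 4000 → 3200 → 2500 → 2000 → 1600 → 1250 → 1000 → 800 → 640 → 500 → 400 → 320 → 250 → 200.

ISO 200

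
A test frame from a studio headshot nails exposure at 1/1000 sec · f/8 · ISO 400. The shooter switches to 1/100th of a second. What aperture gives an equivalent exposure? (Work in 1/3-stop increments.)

Shutter speed: 1/1000 → 1/800 → 1/640 → 1/500 → 1/400 → 1/320 → 1/250 → 1/200 → 1/160 → 1/125 → 1/100 — 3 1/3 stops slower (brighter).
Need 3 1/3 stops darker from the aperture: f/8 → f/9 → f/10 → f/11 → f/13 → f/14 → f/16 → f/18 → f/20 → f/22 → f/25.

f/25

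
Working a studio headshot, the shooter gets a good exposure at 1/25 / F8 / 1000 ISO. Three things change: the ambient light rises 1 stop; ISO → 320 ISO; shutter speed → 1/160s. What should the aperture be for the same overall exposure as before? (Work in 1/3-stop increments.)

f/2.5

Scene light: 1 stop brighter.
ISO: 1000 → 800 → 640 → 500 → 400 → 320 — 1 2/3 stops dropped (darker).
Shutter speed: 1/25 → 1/30 → 1/40 → 1/50 → 1/60 → 1/80 → 1/100 → 1/125 → 1/160 — 2 2/3 stops faster (darker).
Net so far: 3 1/3 stops darker. Aperture: f/8 → f/7.1 → f/6.3 → f/5.6 → f/5 → f/4.5 → f/4 → f/3.5 → f/3.2 → f/2.8 → f/2.5.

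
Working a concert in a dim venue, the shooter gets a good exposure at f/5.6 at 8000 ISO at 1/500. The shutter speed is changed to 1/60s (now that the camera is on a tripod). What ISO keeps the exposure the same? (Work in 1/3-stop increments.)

Shutter speed: 1/500 → 1/400 → 1/320 → 1/250 → 1/200 → 1/160 → 1/125 → 1/100 → 1/80 → 1/60 — 3 stops slower (brighter).
Need 3 stops darker from the ISO: 8000 → 6400 → 5000 → 4000 → 3200 → 2500 → 2000 → 1600 → 1250 → 1000.

ISO 1000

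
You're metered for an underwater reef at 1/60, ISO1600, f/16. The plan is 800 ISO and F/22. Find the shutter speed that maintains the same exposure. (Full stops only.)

ISO: 1600 → 800 — 1 stop dropped (darker).
Aperture: f/16 → f/22 — 1 stop narrower (darker).
Net change so far: 2 stops darker. Offset with the shutter speed: 1/60 → 1/30 → 1/15.

1/15s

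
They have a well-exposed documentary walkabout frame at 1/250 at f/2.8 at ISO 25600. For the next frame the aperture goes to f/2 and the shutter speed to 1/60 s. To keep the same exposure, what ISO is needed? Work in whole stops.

ISO 3200

Aperture: f/2.8 → f/2 — 1 stop opened up (brighter).
Shutter speed: 1/250 → 1/125 → 1/60 — 2 stops longer (brighter).
Net change so far: 3 stops brighter. Offset with the ISO: 25600 → 12800 → 6400 → 3200.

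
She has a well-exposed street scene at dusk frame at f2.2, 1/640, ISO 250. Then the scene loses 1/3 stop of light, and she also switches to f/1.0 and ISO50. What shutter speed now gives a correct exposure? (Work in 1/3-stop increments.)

1/500s

Scene light: 1/3 stop darker.
Aperture: f/2.2 → f/2 → f/1.8 → f/1.6 → f/1.4 → f/1.2 → f/1.1 → f/1.0 — 2 1/3 stops wider (brighter).
ISO: 250 → 200 → 160 → 125 → 100 → 80 → 64 → 50 — 2 1/3 stops dropped (darker).
Net so far: 1/3 stop darker. Shutter speed: 1/640 → 1/500.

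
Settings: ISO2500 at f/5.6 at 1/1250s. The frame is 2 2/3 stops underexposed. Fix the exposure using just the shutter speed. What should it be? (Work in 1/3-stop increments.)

1/200s

Underexposed by 2 2/3 stops → need 2 2/3 stops brighter.
Shutter speed: 1/1250 → 1/1000 → 1/800 → 1/640 → 1/500 → 1/400 → 1/320 → 1/250 → 1/200.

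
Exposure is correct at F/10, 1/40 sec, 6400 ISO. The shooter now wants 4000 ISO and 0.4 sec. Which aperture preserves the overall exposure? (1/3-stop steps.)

ISO: 6400 → 5000 → 4000 — 2/3 stop lower (darker).
Shutter speed: 1/40 → 1/30 → 1/25 → 1/20 → 1/15 → 1/13 → 1/10 → 1/8 → 1/6 → 1/5 → 1/4 → 0.3 → 0.4 — 4 stops longer (brighter).
Net change so far: 3 1/3 stops brighter. Offset with the aperture: f/10 → f/11 → f/13 → f/14 → f/16 → f/18 → f/20 → f/22 → f/25 → f/29 → f/32.

f/32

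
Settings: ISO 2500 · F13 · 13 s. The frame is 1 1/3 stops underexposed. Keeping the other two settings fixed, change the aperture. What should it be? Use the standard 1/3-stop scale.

Underexposed by 1 1/3 stops → need 1 1/3 stops brighter.
Aperture: f/13 → f/11 → f/10 → f/9 → f/8.

f/8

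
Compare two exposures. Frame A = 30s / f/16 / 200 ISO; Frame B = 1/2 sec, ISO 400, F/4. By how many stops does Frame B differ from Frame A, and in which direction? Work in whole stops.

1 stop darker

Aperture: f/16 → f/11 → f/8 → f/5.6 → f/4 — 4 stops wider (brighter).
Shutter speed: 30 → 15 → 8 → 4 → 2 → 1 → 1/2 — 6 stops faster (darker).
ISO: 200 → 400 — 1 stop raised (brighter).
Net: +4 −6 +1 = −1 stop.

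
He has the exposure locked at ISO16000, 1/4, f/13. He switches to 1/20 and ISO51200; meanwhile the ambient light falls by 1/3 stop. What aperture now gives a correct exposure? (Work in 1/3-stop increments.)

f/9

Scene light: 1/3 stop darker.
Shutter speed: 1/4 → 1/5 → 1/6 → 1/8 → 1/10 → 1/13 → 1/15 → 1/20 — 2 1/3 stops shorter (darker).
ISO: 16000 → 20000 → 25600 → 32000 → 40000 → 51200 — 1 2/3 stops raised (brighter).
Net so far: 1 stop darker. Aperture: f/13 → f/11 → f/10 → f/9.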